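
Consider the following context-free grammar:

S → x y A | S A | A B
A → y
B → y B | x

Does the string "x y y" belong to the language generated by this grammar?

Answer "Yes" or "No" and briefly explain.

Yes - a valid derivation exists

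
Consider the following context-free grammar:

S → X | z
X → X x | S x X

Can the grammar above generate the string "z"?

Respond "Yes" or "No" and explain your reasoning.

Yes - a valid derivation exists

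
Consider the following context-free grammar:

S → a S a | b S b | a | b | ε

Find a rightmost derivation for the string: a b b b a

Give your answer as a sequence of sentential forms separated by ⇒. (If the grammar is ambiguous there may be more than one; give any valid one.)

S ⇒ a S a ⇒ a b S b a ⇒ a b b b a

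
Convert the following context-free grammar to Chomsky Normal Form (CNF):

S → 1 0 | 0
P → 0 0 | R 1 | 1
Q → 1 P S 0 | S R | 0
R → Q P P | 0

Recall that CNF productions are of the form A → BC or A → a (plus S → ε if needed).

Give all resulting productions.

T1 → 1; T0 → 0; S → 0; P → 1; Q → 0; R → 0; S → T1 T0; P → T0 T0; P → R T1; Q → T1 X0; X0 → P X1; X1 → S T0; Q → S R; R → Q X2; X2 → P P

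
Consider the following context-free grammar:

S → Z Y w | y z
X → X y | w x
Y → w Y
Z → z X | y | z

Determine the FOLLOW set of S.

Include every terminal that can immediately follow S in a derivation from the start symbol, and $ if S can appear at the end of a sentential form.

We compute FOLLOW(S) using the standard algorithm.
FOLLOW(S) starts with {$}.
FIRST(S) = {y, z}
FIRST(X) = {w}
FIRST(Y) = {w}
FIRST(Z) = {y, z}
FOLLOW(S) = {$}
FOLLOW(X) = {w, y}
FOLLOW(Y) = {w}
FOLLOW(Z) = {w}
Therefore, FOLLOW(S) = {$}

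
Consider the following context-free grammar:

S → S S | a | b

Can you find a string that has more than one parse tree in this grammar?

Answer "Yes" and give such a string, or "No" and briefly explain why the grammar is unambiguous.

Yes - the string 'b b a a a' has two distinct parse trees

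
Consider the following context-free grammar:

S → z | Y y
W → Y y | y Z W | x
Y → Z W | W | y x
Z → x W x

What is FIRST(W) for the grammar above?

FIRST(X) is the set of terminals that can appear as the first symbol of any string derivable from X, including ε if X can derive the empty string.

We compute FIRST(W) using the standard algorithm.
FIRST(S) = {x, y, z}
FIRST(W) = {x, y}
FIRST(Y) = {x, y}
FIRST(Z) = {x}
Therefore, FIRST(W) = {x, y}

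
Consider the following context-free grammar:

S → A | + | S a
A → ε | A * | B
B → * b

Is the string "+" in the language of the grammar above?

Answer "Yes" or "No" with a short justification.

Yes - a valid derivation exists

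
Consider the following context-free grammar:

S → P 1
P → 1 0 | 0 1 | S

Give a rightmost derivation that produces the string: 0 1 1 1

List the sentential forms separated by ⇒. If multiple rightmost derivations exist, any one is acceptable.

S ⇒ P 1 ⇒ S 1 ⇒ P 1 1 ⇒ 0 1 1 1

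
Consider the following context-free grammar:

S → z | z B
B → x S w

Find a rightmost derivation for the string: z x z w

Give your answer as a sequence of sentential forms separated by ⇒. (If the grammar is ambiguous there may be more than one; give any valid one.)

S ⇒ z B ⇒ z x S w ⇒ z x z w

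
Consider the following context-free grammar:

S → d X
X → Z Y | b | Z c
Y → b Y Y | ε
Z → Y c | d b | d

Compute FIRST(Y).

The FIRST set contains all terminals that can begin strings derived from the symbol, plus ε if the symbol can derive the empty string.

We compute FIRST(Y) using the standard algorithm.
FIRST(S) = {d}
FIRST(X) = {b, c, d}
FIRST(Y) = {b, ε}
FIRST(Z) = {b, c, d}
Therefore, FIRST(Y) = {b, ε}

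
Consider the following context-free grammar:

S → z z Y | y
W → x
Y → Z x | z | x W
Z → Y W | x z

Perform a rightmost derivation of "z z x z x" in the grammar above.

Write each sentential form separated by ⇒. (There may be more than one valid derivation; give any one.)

S ⇒ z z Y ⇒ z z Z x ⇒ z z x z x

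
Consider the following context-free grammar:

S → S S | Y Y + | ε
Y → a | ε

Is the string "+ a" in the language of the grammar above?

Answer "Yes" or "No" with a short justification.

No - no valid derivation exists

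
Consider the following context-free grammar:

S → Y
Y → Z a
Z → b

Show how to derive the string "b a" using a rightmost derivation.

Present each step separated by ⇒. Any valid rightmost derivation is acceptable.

S ⇒ Y ⇒ Z a ⇒ b a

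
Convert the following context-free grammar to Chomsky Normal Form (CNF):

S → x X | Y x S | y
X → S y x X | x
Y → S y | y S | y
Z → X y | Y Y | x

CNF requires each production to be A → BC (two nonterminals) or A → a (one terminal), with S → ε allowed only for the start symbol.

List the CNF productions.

TX → x; S → y; TY → y; X → x; Y → y; Z → x; S → TX X; S → Y X0; X0 → TX S; X → S X1; X1 → TY X2; X2 → TX X; Y → S TY; Y → TY S; Z → X TY; Z → Y Y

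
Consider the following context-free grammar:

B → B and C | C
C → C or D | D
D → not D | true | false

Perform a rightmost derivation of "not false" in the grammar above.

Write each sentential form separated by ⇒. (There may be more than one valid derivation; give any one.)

B ⇒ C ⇒ D ⇒ not D ⇒ not false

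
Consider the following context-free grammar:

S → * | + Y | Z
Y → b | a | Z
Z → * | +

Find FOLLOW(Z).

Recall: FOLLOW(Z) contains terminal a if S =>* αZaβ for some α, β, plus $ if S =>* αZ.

We compute FOLLOW(Z) using the standard algorithm.
FOLLOW(S) starts with {$}.
FIRST(S) = {*, +}
FIRST(Y) = {*, +, a, b}
FIRST(Z) = {*, +}
FOLLOW(S) = {$}
FOLLOW(Y) = {$}
FOLLOW(Z) = {$}
Therefore, FOLLOW(Z) = {$}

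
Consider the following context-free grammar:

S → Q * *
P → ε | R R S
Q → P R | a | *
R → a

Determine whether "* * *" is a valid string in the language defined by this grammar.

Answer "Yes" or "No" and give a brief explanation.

Yes - a valid derivation exists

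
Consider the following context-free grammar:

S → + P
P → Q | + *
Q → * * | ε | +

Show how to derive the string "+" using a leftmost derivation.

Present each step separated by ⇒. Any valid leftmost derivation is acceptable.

S ⇒ + P ⇒ + Q ⇒ +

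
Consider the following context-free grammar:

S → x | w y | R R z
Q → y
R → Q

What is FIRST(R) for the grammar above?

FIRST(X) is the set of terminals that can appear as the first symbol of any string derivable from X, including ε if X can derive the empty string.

We compute FIRST(R) using the standard algorithm.
FIRST(Q) = {y}
FIRST(R) = {y}
FIRST(S) = {w, x, y}
Therefore, FIRST(R) = {y}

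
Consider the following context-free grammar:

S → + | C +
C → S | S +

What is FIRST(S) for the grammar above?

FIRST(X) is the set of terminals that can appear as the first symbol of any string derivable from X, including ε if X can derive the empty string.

We compute FIRST(S) using the standard algorithm.
FIRST(C) = {+}
FIRST(S) = {+}
Therefore, FIRST(S) = {+}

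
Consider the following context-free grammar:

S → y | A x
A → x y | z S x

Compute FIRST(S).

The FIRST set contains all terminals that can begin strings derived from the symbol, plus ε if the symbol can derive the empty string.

We compute FIRST(S) using the standard algorithm.
FIRST(A) = {x, z}
FIRST(S) = {x, y, z}
Therefore, FIRST(S) = {x, y, z}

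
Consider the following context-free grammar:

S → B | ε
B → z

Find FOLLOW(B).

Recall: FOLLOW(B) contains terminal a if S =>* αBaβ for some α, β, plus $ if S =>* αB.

We compute FOLLOW(B) using the standard algorithm.
FOLLOW(S) starts with {$}.
FIRST(B) = {z}
FIRST(S) = {z, ε}
FOLLOW(B) = {$}
FOLLOW(S) = {$}
Therefore, FOLLOW(B) = {$}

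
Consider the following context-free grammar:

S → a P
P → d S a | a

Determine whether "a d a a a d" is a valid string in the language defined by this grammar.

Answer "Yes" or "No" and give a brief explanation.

No - no valid derivation exists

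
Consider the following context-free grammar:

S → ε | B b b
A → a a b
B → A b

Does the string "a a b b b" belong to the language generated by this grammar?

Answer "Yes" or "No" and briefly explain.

No - no valid derivation exists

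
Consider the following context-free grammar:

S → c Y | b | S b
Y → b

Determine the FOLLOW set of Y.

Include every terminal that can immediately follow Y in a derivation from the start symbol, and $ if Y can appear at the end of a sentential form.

We compute FOLLOW(Y) using the standard algorithm.
FOLLOW(S) starts with {$}.
FIRST(S) = {b, c}
FIRST(Y) = {b}
FOLLOW(S) = {$, b}
FOLLOW(Y) = {$, b}
Therefore, FOLLOW(Y) = {$, b}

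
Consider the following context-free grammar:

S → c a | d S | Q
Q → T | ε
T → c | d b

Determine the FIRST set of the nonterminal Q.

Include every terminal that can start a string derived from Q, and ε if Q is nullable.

We compute FIRST(Q) using the standard algorithm.
FIRST(Q) = {c, d, ε}
FIRST(S) = {c, d, ε}
FIRST(T) = {c, d}
Therefore, FIRST(Q) = {c, d, ε}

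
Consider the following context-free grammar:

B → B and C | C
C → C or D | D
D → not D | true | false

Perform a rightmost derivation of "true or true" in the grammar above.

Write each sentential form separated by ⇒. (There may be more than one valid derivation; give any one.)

B ⇒ C ⇒ C or D ⇒ C or true ⇒ D or true ⇒ true or true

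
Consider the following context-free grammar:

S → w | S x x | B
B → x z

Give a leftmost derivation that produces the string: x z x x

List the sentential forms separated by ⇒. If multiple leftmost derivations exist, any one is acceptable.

S ⇒ S x x ⇒ B x x ⇒ x z x x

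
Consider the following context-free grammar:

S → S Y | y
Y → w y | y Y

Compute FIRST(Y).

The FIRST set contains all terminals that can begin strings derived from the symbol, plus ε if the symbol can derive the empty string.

We compute FIRST(Y) using the standard algorithm.
FIRST(S) = {y}
FIRST(Y) = {w, y}
Therefore, FIRST(Y) = {w, y}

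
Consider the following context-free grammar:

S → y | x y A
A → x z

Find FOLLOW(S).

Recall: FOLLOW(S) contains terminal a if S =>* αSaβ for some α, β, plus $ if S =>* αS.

We compute FOLLOW(S) using the standard algorithm.
FOLLOW(S) starts with {$}.
FIRST(A) = {x}
FIRST(S) = {x, y}
FOLLOW(A) = {$}
FOLLOW(S) = {$}
Therefore, FOLLOW(S) = {$}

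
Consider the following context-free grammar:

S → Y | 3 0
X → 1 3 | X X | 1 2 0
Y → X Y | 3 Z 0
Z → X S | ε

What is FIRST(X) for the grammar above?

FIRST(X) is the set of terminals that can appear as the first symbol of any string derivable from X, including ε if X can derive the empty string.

We compute FIRST(X) using the standard algorithm.
FIRST(S) = {1, 3}
FIRST(X) = {1}
FIRST(Y) = {1, 3}
FIRST(Z) = {1, ε}
Therefore, FIRST(X) = {1}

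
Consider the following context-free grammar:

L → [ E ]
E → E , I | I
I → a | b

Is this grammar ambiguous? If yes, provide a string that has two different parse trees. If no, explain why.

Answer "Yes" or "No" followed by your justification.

No - the grammar is unambiguous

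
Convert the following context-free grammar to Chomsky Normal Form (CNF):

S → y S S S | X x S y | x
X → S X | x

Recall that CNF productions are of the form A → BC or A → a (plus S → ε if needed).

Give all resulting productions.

TY → y; TX → x; S → x; X → x; S → TY X0; X0 → S X1; X1 → S S; S → X X2; X2 → TX X3; X3 → S TY; X → S X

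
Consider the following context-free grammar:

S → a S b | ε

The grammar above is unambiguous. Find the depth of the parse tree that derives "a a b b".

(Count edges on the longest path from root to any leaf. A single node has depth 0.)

3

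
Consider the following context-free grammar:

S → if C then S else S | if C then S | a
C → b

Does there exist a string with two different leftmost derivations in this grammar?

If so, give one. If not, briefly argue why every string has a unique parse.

Yes - the string 'if b then if b then a else a' has two distinct leftmost derivations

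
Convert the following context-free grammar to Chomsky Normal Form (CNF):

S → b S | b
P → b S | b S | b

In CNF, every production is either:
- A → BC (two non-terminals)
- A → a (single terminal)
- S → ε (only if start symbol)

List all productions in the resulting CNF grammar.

TB → b; S → b; P → b; S → TB S; P → TB S; P → TB S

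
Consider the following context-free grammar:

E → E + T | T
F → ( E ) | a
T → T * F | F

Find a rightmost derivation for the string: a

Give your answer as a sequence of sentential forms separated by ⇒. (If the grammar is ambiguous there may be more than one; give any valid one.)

E ⇒ T ⇒ F ⇒ a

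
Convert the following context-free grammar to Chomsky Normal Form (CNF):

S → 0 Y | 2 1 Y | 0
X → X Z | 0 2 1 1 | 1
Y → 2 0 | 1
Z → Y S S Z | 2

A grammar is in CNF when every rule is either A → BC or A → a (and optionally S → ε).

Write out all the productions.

T0 → 0; T2 → 2; T1 → 1; S → 0; X → 1; Y → 1; Z → 2; S → T0 Y; S → T2 X0; X0 → T1 Y; X → X Z; X → T0 X1; X1 → T2 X2; X2 → T1 T1; Y → T2 T0; Z → Y X3; X3 → S X4; X4 → S Z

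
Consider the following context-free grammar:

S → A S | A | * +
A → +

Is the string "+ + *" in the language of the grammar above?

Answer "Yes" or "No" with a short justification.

No - no valid derivation exists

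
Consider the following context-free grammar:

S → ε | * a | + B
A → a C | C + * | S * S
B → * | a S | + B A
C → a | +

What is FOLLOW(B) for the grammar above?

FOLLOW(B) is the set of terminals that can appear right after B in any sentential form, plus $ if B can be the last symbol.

We compute FOLLOW(B) using the standard algorithm.
FOLLOW(S) starts with {$}.
FIRST(A) = {*, +, a}
FIRST(B) = {*, +, a}
FIRST(C) = {+, a}
FIRST(S) = {*, +, ε}
FOLLOW(A) = {$, *, +, a}
FOLLOW(B) = {$, *, +, a}
FOLLOW(C) = {$, *, +, a}
FOLLOW(S) = {$, *, +, a}
Therefore, FOLLOW(B) = {$, *, +, a}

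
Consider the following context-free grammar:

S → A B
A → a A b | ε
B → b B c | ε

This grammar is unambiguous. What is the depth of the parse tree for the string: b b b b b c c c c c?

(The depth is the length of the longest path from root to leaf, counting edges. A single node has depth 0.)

7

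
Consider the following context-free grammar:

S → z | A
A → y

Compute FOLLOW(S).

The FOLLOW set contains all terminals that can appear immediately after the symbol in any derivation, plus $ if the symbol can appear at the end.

We compute FOLLOW(S) using the standard algorithm.
FOLLOW(S) starts with {$}.
FIRST(A) = {y}
FIRST(S) = {y, z}
FOLLOW(A) = {$}
FOLLOW(S) = {$}
Therefore, FOLLOW(S) = {$}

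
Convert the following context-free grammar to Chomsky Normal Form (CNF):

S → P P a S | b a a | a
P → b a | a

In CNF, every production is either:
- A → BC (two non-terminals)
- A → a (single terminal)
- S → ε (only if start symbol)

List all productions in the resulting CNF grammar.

TA → a; TB → b; S → a; P → a; S → P X0; X0 → P X1; X1 → TA S; S → TB X2; X2 → TA TA; P → TB TA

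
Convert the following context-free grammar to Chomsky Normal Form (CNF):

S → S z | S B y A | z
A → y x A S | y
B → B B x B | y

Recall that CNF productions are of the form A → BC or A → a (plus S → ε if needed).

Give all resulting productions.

TZ → z; TY → y; S → z; TX → x; A → y; B → y; S → S TZ; S → S X0; X0 → B X1; X1 → TY A; A → TY X2; X2 → TX X3; X3 → A S; B → B X4; X4 → B X5; X5 → TX B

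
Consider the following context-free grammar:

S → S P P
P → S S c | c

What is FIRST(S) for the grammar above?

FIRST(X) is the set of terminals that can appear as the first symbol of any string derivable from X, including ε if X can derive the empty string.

We compute FIRST(S) using the standard algorithm.
FIRST(P) = {c}
FIRST(S) = {}
Therefore, FIRST(S) = {}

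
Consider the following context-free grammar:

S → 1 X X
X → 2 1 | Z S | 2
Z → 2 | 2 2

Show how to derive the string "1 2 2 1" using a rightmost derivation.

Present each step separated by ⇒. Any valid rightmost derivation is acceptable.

S ⇒ 1 X X ⇒ 1 X 2 1 ⇒ 1 2 2 1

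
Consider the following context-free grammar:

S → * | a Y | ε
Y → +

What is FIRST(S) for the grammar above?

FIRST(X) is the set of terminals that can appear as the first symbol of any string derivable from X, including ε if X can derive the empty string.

We compute FIRST(S) using the standard algorithm.
FIRST(S) = {*, a, ε}
FIRST(Y) = {+}
Therefore, FIRST(S) = {*, a, ε}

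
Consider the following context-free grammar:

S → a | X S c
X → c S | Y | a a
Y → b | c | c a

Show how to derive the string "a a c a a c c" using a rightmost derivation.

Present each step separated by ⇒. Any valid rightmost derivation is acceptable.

S ⇒ X S c ⇒ X X S c c ⇒ X X a c c ⇒ X c S a c c ⇒ X c a a c c ⇒ a a c a a c c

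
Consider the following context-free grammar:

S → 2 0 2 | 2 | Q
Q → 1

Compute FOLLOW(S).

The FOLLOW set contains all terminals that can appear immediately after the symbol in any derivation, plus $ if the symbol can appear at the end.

We compute FOLLOW(S) using the standard algorithm.
FOLLOW(S) starts with {$}.
FIRST(Q) = {1}
FIRST(S) = {1, 2}
FOLLOW(Q) = {$}
FOLLOW(S) = {$}
Therefore, FOLLOW(S) = {$}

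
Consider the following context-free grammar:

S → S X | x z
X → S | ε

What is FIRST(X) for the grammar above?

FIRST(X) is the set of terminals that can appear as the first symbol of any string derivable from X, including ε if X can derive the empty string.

We compute FIRST(X) using the standard algorithm.
FIRST(S) = {x}
FIRST(X) = {x, ε}
Therefore, FIRST(X) = {x, ε}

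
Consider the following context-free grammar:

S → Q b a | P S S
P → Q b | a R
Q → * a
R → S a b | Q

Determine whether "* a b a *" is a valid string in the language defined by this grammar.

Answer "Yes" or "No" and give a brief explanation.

No - no valid derivation exists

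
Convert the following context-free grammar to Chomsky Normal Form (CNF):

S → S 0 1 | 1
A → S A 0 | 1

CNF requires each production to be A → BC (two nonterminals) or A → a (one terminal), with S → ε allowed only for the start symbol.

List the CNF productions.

T0 → 0; T1 → 1; S → 1; A → 1; S → S X0; X0 → T0 T1; A → S X1; X1 → A T0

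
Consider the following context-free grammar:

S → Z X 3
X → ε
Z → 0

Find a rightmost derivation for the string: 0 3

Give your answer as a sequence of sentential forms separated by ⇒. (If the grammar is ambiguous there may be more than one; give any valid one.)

S ⇒ Z X 3 ⇒ Z 3 ⇒ 0 3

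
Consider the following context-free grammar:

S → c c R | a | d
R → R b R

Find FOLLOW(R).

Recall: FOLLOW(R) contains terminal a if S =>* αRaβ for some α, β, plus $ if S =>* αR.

We compute FOLLOW(R) using the standard algorithm.
FOLLOW(S) starts with {$}.
FIRST(R) = {}
FIRST(S) = {a, c, d}
FOLLOW(R) = {$, b}
FOLLOW(S) = {$}
Therefore, FOLLOW(R) = {$, b}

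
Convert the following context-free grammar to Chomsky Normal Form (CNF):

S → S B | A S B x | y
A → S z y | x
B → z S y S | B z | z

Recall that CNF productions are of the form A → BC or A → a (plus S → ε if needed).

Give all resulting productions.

TX → x; S → y; TZ → z; TY → y; A → x; B → z; S → S B; S → A X0; X0 → S X1; X1 → B TX; A → S X2; X2 → TZ TY; B → TZ X3; X3 → S X4; X4 → TY S; B → B TZ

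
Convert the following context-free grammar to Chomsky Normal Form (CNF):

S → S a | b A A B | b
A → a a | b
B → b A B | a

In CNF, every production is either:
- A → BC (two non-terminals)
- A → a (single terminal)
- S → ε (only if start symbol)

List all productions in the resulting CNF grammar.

TA → a; TB → b; S → b; A → b; B → a; S → S TA; S → TB X0; X0 → A X1; X1 → A B; A → TA TA; B → TB X2; X2 → A B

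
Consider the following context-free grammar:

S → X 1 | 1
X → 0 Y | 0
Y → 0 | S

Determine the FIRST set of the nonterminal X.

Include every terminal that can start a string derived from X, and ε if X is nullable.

We compute FIRST(X) using the standard algorithm.
FIRST(S) = {0, 1}
FIRST(X) = {0}
FIRST(Y) = {0, 1}
Therefore, FIRST(X) = {0}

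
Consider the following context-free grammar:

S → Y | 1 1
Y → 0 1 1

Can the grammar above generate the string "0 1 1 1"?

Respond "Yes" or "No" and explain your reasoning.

No - no valid derivation exists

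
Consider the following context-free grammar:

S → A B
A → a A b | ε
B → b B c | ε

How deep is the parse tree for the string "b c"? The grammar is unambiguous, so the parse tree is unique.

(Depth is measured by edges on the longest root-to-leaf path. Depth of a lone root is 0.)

3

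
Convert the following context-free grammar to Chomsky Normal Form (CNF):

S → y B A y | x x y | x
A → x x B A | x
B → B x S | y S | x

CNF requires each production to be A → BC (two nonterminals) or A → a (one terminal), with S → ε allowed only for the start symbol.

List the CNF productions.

TY → y; TX → x; S → x; A → x; B → x; S → TY X0; X0 → B X1; X1 → A TY; S → TX X2; X2 → TX TY; A → TX X3; X3 → TX X4; X4 → B A; B → B X5; X5 → TX S; B → TY S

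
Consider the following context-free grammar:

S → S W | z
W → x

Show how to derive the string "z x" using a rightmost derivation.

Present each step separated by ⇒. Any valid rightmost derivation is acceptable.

S ⇒ S W ⇒ S x ⇒ z x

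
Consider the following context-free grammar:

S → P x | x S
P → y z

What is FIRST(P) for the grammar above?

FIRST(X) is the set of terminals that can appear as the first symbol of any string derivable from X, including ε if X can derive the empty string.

We compute FIRST(P) using the standard algorithm.
FIRST(P) = {y}
FIRST(S) = {x, y}
Therefore, FIRST(P) = {y}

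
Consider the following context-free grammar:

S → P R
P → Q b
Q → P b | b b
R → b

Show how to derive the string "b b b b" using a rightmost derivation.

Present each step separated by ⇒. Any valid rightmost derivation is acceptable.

S ⇒ P R ⇒ P b ⇒ Q b b ⇒ b b b b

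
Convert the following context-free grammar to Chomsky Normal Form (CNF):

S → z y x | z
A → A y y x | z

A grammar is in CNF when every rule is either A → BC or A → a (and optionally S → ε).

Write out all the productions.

TZ → z; TY → y; TX → x; S → z; A → z; S → TZ X0; X0 → TY TX; A → A X1; X1 → TY X2; X2 → TY TX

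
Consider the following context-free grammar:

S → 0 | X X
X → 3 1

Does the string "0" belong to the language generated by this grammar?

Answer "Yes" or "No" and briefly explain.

Yes - a valid derivation exists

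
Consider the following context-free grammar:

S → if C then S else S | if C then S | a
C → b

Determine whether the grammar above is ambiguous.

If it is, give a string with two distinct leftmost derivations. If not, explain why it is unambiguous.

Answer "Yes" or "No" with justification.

Yes - the string 'if b then if b then if b then a else a' has two distinct leftmost derivations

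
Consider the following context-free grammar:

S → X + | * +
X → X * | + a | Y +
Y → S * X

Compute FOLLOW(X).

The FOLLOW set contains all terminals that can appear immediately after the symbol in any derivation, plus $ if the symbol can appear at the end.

We compute FOLLOW(X) using the standard algorithm.
FOLLOW(S) starts with {$}.
FIRST(S) = {*, +}
FIRST(X) = {*, +}
FIRST(Y) = {*, +}
FOLLOW(S) = {$, *}
FOLLOW(X) = {*, +}
FOLLOW(Y) = {+}
Therefore, FOLLOW(X) = {*, +}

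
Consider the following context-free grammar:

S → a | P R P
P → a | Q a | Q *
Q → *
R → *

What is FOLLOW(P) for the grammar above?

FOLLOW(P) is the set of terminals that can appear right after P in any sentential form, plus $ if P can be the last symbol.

We compute FOLLOW(P) using the standard algorithm.
FOLLOW(S) starts with {$}.
FIRST(P) = {*, a}
FIRST(Q) = {*}
FIRST(R) = {*}
FIRST(S) = {*, a}
FOLLOW(P) = {$, *}
FOLLOW(Q) = {*, a}
FOLLOW(R) = {*, a}
FOLLOW(S) = {$}
Therefore, FOLLOW(P) = {$, *}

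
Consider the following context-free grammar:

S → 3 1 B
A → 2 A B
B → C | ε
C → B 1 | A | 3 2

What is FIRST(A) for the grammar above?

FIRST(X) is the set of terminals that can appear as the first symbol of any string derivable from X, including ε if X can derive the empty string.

We compute FIRST(A) using the standard algorithm.
FIRST(A) = {2}
FIRST(B) = {1, 2, 3, ε}
FIRST(C) = {1, 2, 3}
FIRST(S) = {3}
Therefore, FIRST(A) = {2}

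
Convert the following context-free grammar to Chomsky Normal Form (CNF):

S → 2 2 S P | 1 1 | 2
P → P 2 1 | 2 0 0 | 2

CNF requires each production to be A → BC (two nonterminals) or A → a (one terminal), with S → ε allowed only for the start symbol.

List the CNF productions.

T2 → 2; T1 → 1; S → 2; T0 → 0; P → 2; S → T2 X0; X0 → T2 X1; X1 → S P; S → T1 T1; P → P X2; X2 → T2 T1; P → T2 X3; X3 → T0 T0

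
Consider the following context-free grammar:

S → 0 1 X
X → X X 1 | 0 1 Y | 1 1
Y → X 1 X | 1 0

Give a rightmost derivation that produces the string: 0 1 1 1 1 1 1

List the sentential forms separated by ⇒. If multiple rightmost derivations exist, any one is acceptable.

S ⇒ 0 1 X ⇒ 0 1 X X 1 ⇒ 0 1 X 1 1 1 ⇒ 0 1 1 1 1 1 1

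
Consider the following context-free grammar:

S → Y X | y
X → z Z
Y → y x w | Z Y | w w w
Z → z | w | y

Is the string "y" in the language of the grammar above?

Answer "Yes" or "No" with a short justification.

Yes - a valid derivation exists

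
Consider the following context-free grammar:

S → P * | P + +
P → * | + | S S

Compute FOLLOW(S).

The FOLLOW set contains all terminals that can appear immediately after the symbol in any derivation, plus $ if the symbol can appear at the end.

We compute FOLLOW(S) using the standard algorithm.
FOLLOW(S) starts with {$}.
FIRST(P) = {*, +}
FIRST(S) = {*, +}
FOLLOW(P) = {*, +}
FOLLOW(S) = {$, *, +}
Therefore, FOLLOW(S) = {$, *, +}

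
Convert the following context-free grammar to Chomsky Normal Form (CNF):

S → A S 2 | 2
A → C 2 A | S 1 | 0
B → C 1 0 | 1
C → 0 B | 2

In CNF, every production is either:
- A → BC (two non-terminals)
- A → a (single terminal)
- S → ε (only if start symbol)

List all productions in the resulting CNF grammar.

T2 → 2; S → 2; T1 → 1; A → 0; T0 → 0; B → 1; C → 2; S → A X0; X0 → S T2; A → C X1; X1 → T2 A; A → S T1; B → C X2; X2 → T1 T0; C → T0 B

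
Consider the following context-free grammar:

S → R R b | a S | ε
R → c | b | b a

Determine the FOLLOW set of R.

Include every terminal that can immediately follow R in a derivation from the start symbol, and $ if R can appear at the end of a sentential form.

We compute FOLLOW(R) using the standard algorithm.
FOLLOW(S) starts with {$}.
FIRST(R) = {b, c}
FIRST(S) = {a, b, c, ε}
FOLLOW(R) = {b, c}
FOLLOW(S) = {$}
Therefore, FOLLOW(R) = {b, c}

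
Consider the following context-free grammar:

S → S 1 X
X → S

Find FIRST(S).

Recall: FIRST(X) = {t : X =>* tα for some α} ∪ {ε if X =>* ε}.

We compute FIRST(S) using the standard algorithm.
FIRST(S) = {}
FIRST(X) = {}
Therefore, FIRST(S) = {}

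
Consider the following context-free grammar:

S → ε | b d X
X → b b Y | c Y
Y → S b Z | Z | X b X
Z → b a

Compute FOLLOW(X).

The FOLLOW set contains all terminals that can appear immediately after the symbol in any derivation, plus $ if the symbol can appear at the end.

We compute FOLLOW(X) using the standard algorithm.
FOLLOW(S) starts with {$}.
FIRST(S) = {b, ε}
FIRST(X) = {b, c}
FIRST(Y) = {b, c}
FIRST(Z) = {b}
FOLLOW(S) = {$, b}
FOLLOW(X) = {$, b}
FOLLOW(Y) = {$, b}
FOLLOW(Z) = {$, b}
Therefore, FOLLOW(X) = {$, b}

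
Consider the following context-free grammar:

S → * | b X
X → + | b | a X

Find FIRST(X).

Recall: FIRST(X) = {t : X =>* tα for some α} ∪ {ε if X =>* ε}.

We compute FIRST(X) using the standard algorithm.
FIRST(S) = {*, b}
FIRST(X) = {+, a, b}
Therefore, FIRST(X) = {+, a, b}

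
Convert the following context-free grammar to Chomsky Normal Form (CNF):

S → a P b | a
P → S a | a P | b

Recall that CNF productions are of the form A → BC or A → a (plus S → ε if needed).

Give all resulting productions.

TA → a; TB → b; S → a; P → b; S → TA X0; X0 → P TB; P → S TA; P → TA P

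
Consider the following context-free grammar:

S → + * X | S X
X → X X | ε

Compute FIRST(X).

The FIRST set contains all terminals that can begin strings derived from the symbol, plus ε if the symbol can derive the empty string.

We compute FIRST(X) using the standard algorithm.
FIRST(S) = {+}
FIRST(X) = {ε}
Therefore, FIRST(X) = {ε}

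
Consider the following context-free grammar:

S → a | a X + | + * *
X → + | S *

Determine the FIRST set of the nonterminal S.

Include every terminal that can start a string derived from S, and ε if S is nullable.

We compute FIRST(S) using the standard algorithm.
FIRST(S) = {+, a}
FIRST(X) = {+, a}
Therefore, FIRST(S) = {+, a}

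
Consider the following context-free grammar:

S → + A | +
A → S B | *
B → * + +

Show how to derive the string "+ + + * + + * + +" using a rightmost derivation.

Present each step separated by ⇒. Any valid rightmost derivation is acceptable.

S ⇒ + A ⇒ + S B ⇒ + S * + + ⇒ + + A * + + ⇒ + + S B * + + ⇒ + + S * + + * + + ⇒ + + + * + + * + +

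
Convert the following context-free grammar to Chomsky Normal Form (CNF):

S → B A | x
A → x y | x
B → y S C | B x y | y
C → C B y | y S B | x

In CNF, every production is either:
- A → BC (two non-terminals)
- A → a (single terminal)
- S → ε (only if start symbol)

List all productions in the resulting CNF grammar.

S → x; TX → x; TY → y; A → x; B → y; C → x; S → B A; A → TX TY; B → TY X0; X0 → S C; B → B X1; X1 → TX TY; C → C X2; X2 → B TY; C → TY X3; X3 → S B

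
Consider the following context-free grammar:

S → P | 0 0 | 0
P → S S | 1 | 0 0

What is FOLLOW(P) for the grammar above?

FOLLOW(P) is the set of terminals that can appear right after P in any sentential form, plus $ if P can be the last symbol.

We compute FOLLOW(P) using the standard algorithm.
FOLLOW(S) starts with {$}.
FIRST(P) = {0, 1}
FIRST(S) = {0, 1}
FOLLOW(P) = {$, 0, 1}
FOLLOW(S) = {$, 0, 1}
Therefore, FOLLOW(P) = {$, 0, 1}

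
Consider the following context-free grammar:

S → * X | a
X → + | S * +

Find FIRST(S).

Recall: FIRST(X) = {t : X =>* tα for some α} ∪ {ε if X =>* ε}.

We compute FIRST(S) using the standard algorithm.
FIRST(S) = {*, a}
FIRST(X) = {*, +, a}
Therefore, FIRST(S) = {*, a}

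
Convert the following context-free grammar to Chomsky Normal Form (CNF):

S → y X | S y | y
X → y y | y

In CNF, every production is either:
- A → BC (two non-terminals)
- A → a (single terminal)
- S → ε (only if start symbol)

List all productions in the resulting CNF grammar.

TY → y; S → y; X → y; S → TY X; S → S TY; X → TY TY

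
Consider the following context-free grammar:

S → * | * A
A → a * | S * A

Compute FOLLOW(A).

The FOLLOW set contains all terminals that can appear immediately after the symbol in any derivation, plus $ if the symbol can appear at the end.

We compute FOLLOW(A) using the standard algorithm.
FOLLOW(S) starts with {$}.
FIRST(A) = {*, a}
FIRST(S) = {*}
FOLLOW(A) = {$, *}
FOLLOW(S) = {$, *}
Therefore, FOLLOW(A) = {$, *}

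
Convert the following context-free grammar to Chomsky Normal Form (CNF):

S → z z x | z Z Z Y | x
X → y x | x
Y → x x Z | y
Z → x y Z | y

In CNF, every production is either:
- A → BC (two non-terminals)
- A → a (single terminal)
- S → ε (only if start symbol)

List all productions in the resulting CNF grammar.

TZ → z; TX → x; S → x; TY → y; X → x; Y → y; Z → y; S → TZ X0; X0 → TZ TX; S → TZ X1; X1 → Z X2; X2 → Z Y; X → TY TX; Y → TX X3; X3 → TX Z; Z → TX X4; X4 → TY Z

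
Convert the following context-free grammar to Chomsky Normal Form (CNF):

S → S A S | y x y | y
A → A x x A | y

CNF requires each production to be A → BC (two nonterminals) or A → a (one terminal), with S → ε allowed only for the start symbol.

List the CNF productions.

TY → y; TX → x; S → y; A → y; S → S X0; X0 → A S; S → TY X1; X1 → TX TY; A → A X2; X2 → TX X3; X3 → TX A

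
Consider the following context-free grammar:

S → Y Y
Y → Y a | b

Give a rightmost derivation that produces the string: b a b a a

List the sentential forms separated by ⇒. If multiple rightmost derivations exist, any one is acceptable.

S ⇒ Y Y ⇒ Y Y a ⇒ Y Y a a ⇒ Y b a a ⇒ Y a b a a ⇒ b a b a a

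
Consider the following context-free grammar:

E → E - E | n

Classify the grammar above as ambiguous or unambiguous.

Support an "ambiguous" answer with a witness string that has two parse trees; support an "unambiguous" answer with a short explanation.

Ambiguous - the string 'n - n - n - n - n - n' has two distinct parse trees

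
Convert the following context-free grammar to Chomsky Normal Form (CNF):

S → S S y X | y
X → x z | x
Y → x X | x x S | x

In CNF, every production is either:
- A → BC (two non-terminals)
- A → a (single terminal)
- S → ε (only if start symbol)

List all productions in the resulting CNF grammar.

TY → y; S → y; TX → x; TZ → z; X → x; Y → x; S → S X0; X0 → S X1; X1 → TY X; X → TX TZ; Y → TX X; Y → TX X2; X2 → TX S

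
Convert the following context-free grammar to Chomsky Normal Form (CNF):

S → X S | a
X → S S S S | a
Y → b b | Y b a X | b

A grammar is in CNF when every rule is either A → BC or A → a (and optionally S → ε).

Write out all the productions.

S → a; X → a; TB → b; TA → a; Y → b; S → X S; X → S X0; X0 → S X1; X1 → S S; Y → TB TB; Y → Y X2; X2 → TB X3; X3 → TA X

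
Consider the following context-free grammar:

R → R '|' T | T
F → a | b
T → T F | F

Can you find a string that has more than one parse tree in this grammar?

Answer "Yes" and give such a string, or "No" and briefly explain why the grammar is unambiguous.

No - the grammar is unambiguous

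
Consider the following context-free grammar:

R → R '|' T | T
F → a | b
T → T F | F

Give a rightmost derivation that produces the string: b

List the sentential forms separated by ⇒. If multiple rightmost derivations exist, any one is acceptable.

R ⇒ T ⇒ F ⇒ b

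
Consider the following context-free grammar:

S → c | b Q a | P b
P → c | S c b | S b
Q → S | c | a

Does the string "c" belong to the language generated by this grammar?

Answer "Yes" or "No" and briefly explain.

Yes - a valid derivation exists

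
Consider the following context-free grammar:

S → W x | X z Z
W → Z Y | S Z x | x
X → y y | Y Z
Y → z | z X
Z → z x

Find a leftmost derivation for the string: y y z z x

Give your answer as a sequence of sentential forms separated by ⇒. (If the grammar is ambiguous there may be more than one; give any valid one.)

S ⇒ X z Z ⇒ y y z Z ⇒ y y z z x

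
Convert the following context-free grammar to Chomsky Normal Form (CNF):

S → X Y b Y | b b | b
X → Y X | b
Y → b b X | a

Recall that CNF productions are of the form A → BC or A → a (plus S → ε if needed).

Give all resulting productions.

TB → b; S → b; X → b; Y → a; S → X X0; X0 → Y X1; X1 → TB Y; S → TB TB; X → Y X; Y → TB X2; X2 → TB X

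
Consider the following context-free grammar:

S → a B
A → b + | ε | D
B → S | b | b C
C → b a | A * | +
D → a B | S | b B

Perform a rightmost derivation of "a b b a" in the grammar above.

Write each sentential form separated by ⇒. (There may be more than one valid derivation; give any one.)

S ⇒ a B ⇒ a b C ⇒ a b b a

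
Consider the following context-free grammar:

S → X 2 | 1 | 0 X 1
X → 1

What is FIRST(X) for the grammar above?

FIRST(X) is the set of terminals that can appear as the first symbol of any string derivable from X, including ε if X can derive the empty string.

We compute FIRST(X) using the standard algorithm.
FIRST(S) = {0, 1}
FIRST(X) = {1}
Therefore, FIRST(X) = {1}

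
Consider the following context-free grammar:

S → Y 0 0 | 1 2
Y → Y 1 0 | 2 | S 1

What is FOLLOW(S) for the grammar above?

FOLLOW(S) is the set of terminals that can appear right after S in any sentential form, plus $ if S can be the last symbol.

We compute FOLLOW(S) using the standard algorithm.
FOLLOW(S) starts with {$}.
FIRST(S) = {1, 2}
FIRST(Y) = {1, 2}
FOLLOW(S) = {$, 1}
FOLLOW(Y) = {0, 1}
Therefore, FOLLOW(S) = {$, 1}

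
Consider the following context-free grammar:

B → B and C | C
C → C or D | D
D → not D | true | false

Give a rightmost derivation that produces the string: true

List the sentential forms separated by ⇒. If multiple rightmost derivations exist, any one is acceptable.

B ⇒ C ⇒ D ⇒ true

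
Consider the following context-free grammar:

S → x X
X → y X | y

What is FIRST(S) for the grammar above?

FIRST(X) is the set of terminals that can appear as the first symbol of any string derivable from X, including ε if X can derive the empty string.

We compute FIRST(S) using the standard algorithm.
FIRST(S) = {x}
FIRST(X) = {y}
Therefore, FIRST(S) = {x}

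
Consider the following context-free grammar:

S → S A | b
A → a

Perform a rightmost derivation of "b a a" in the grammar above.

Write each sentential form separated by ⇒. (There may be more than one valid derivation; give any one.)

S ⇒ S A ⇒ S a ⇒ S A a ⇒ S a a ⇒ b a a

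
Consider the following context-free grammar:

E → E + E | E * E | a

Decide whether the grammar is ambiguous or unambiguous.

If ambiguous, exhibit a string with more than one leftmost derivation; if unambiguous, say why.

Ambiguous - the string 'a * a * a + a + a' has two distinct leftmost derivations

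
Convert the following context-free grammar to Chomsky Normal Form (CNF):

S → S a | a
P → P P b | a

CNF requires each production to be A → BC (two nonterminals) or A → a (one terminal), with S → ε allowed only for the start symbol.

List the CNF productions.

TA → a; S → a; TB → b; P → a; S → S TA; P → P X0; X0 → P TB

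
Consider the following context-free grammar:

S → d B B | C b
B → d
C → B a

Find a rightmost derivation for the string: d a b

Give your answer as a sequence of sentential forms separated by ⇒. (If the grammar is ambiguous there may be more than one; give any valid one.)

S ⇒ C b ⇒ B a b ⇒ d a b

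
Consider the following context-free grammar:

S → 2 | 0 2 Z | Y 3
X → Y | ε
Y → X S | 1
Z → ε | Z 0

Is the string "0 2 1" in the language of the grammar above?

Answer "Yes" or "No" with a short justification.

No - no valid derivation exists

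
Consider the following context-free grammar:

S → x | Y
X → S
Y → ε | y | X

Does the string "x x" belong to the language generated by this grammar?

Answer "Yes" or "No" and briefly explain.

No - no valid derivation exists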